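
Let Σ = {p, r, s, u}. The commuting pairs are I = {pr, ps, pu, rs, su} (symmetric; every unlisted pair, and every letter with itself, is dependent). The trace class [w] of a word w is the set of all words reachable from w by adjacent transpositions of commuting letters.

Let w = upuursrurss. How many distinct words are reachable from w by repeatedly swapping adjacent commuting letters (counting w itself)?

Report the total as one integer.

drop 0:u onto floor
drop 1:p onto floor
drop 2:u onto {0:u}
drop 3:u onto {2:u}
drop 4:r onto {3:u}
drop 5:s onto floor
drop 6:r onto {4:r}
drop 7:u onto {6:r}
drop 8:r onto {7:u}
drop 9:s onto {5:s}
drop 10:s onto {9:s}
ground layer = {0:u, 1:p, 5:s}
drop-orders for the pieces not yet dropped (sum over which currently-grounded one goes next):
  1 to go: {1} 1  {8} 1  {10} 1
  2 to go: {1,8} 2  {1,10} 2  {7,8} 1  {8,10} 2  {9,10} 1
  3 to go: {1,7,8} 3  {1,8,10} 6  {1,9,10} 3  {5,9,10} 1  {6,7,8} 1  {7,8,10} 3  {8,9,10} 3
  4 to go: {1,5,9,10} 4  {1,6,7,8} 4  {1,7,8,10} 12  {1,8,9,10} 12  {4,6,7,8} 1  {5,8,9,10} 4  {6,7,8,10} 4  {7,8,9,10} 6
  5 to go: {1,4,6,7,8} 5  {1,5,8,9,10} 20  {1,6,7,8,10} 20  {1,7,8,9,10} 30  {3,4,6,7,8} 1  {4,6,7,8,10} 5  {5,7,8,9,10} 10  {6,7,8,9,10} 10
  6 to go: {1,3,4,6,7,8} 6  {1,4,6,7,8,10} 30  {1,5,7,8,9,10} 60  {1,6,7,8,9,10} 60  {2,3,4,6,7,8} 1  {3,4,6,7,8,10} 6  {4,6,7,8,9,10} 15  {5,6,7,8,9,10} 20
  7 to go: {0,2,3,4,6,7,8} 1  {1,2,3,4,6,7,8} 7  {1,3,4,6,7,8,10} 42  {1,4,6,7,8,9,10} 105  {1,5,6,7,8,9,10} 140  {2,3,4,6,7,8,10} 7  {3,4,6,7,8,9,10} 21  {4,5,6,7,8,9,10} 35
  8 to go: {0,1,2,3,4,6,7,8} 8  {0,2,3,4,6,7,8,10} 8  {1,2,3,4,6,7,8,10} 56  {1,3,4,6,7,8,9,10} 168  {1,4,5,6,7,8,9,10} 280  {2,3,4,6,7,8,9,10} 28  {3,4,5,6,7,8,9,10} 56
  9 to go: {0,1,2,3,4,6,7,8,10} 72  {0,2,3,4,6,7,8,9,10} 36  {1,2,3,4,6,7,8,9,10} 252  {1,3,4,5,6,7,8,9,10} 504  {2,3,4,5,6,7,8,9,10} 84
  if 0:u drops first: 840 orders
  if 1:p drops first: 120 orders
  if 5:s drops first: 360 orders
heap linearizations: 1320

1320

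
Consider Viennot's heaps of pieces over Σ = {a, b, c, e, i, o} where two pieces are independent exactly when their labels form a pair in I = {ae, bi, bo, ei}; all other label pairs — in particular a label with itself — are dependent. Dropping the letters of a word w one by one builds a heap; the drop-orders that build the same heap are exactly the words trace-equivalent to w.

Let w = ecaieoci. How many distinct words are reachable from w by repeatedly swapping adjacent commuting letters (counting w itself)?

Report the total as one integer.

piece 0:e — minimal
piece 1:c rests on {0:e}
piece 2:a rests on {1:c}
piece 3:i rests on {2:a}
piece 4:e rests on {1:c}
piece 5:o rests on {3:i, 4:e}
piece 6:c rests on {5:o}
piece 7:i rests on {6:c}
minimal pieces: {0:e}
ways to finish when only these pieces remain (= sum over removing one remaining piece with nothing left below it):
  1 left: {7}→1
  2 left: {6,7}→1
  3 left: {5,6,7}→1
  4 left: {3,5,6,7}→1  {4,5,6,7}→1
  5 left: {2,3,5,6,7}→1  {3,4,5,6,7}→2
  6 left: {2,3,4,5,6,7}→3
  placing 0:e first → 3 extensions

3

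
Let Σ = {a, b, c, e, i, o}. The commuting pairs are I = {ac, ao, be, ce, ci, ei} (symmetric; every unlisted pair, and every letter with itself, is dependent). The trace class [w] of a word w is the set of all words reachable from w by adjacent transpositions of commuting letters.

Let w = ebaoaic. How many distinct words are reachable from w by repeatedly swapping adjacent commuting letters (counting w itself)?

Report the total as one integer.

0(e) covers ∅
1(b) covers ∅
2(a) covers 0:e, 1:b
3(o) covers 0:e, 1:b
4(a) covers 2:a
5(i) covers 3:o, 4:a
6(c) covers 3:o
floor of heap: 0:e, 1:b
completions by unplaced set U, small U first (add the entries for U minus each lowest piece of U):
  |U|=1: {5}:1  {6}:1
  |U|=2: {4,5}:1  {5,6}:2
  |U|=3: {2,4,5}:1  {3,5,6}:2  {4,5,6}:3
  |U|=4: {2,4,5,6}:4  {3,4,5,6}:5
  |U|=5: {2,3,4,5,6}:9
  start at 0(e): 9
  start at 1(b): 9
sum over floor = 18

18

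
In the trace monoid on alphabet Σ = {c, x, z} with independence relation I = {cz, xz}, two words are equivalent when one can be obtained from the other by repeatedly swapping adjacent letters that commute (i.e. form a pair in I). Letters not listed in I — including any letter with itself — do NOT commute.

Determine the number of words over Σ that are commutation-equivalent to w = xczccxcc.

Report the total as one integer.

piece 0:x — minimal
piece 1:c rests on {0:x}
piece 2:z — minimal
piece 3:c rests on {1:c}
piece 4:c rests on {3:c}
piece 5:x rests on {4:c}
piece 6:c rests on {5:x}
piece 7:c rests on {6:c}
minimal pieces: {0:x, 2:z}
ways to finish when only these pieces remain (= sum over removing one remaining piece with nothing left below it):
  1 left: {2}→1  {7}→1
  2 left: {2,7}→2  {6,7}→1
  3 left: {2,6,7}→3  {5,6,7}→1
  4 left: {2,5,6,7}→4  {4,5,6,7}→1
  5 left: {2,4,5,6,7}→5  {3,4,5,6,7}→1
  6 left: {1,3,4,5,6,7}→1  {2,3,4,5,6,7}→6
  placing 0:x first → 7 extensions
  placing 2:z first → 1 extensions
total linear extensions = 8

8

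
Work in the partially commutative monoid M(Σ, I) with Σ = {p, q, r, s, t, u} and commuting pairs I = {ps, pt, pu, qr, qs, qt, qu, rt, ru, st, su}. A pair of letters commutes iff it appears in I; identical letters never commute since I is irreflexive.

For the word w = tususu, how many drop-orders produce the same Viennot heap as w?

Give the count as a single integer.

15

0(t) covers ∅
1(u) covers 0:t
2(s) covers ∅
3(u) covers 1:u
4(s) covers 2:s
5(u) covers 3:u
floor of heap: 0:t, 2:s
completions by unplaced set U, small U first (add the entries for U minus each lowest piece of U):
  |U|=1: {4}:1  {5}:1
  |U|=2: {2,4}:1  {3,5}:1  {4,5}:2
  |U|=3: {1,3,5}:1  {2,4,5}:3  {3,4,5}:3
  |U|=4: {0,1,3,5}:1  {1,3,4,5}:4  {2,3,4,5}:6
  start at 0(t): 10
  start at 2(s): 5
sum over floor = 15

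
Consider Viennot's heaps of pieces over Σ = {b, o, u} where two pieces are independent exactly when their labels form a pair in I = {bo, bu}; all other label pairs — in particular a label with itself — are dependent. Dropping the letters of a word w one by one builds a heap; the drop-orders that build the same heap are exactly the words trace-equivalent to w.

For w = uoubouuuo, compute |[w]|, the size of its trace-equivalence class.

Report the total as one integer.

9

piece 0:u — minimal
piece 1:o rests on {0:u}
piece 2:u rests on {1:o}
piece 3:b — minimal
piece 4:o rests on {2:u}
piece 5:u rests on {4:o}
piece 6:u rests on {5:u}
piece 7:u rests on {6:u}
piece 8:o rests on {7:u}
minimal pieces: {0:u, 3:b}
ways to finish when only these pieces remain (= sum over removing one remaining piece with nothing left below it):
  1 left: {3}→1  {8}→1
  2 left: {3,8}→2  {7,8}→1
  3 left: {3,7,8}→3  {6,7,8}→1
  4 left: {3,6,7,8}→4  {5,6,7,8}→1
  5 left: {3,5,6,7,8}→5  {4,5,6,7,8}→1
  6 left: {2,4,5,6,7,8}→1  {3,4,5,6,7,8}→6
  7 left: {1,2,4,5,6,7,8}→1  {2,3,4,5,6,7,8}→7
  placing 0:u first → 8 extensions
  placing 3:b first → 1 extensions
total linear extensions = 9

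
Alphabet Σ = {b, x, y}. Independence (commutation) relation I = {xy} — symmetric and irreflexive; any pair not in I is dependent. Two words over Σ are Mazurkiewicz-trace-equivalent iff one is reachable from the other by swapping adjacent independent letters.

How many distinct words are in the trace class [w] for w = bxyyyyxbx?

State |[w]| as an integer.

piece 0:b — minimal
piece 1:x rests on {0:b}
piece 2:y rests on {0:b}
piece 3:y rests on {2:y}
piece 4:y rests on {3:y}
piece 5:y rests on {4:y}
piece 6:x rests on {1:x}
piece 7:b rests on {5:y, 6:x}
piece 8:x rests on {7:b}
minimal pieces: {0:b}
ways to finish when only these pieces remain (= sum over removing one remaining piece with nothing left below it):
  1 left: {8}→1
  2 left: {7,8}→1
  3 left: {5,7,8}→1  {6,7,8}→1
  4 left: {1,6,7,8}→1  {4,5,7,8}→1  {5,6,7,8}→2
  5 left: {1,5,6,7,8}→3  {3,4,5,7,8}→1  {4,5,6,7,8}→3
  6 left: {1,4,5,6,7,8}→6  {2,3,4,5,7,8}→1  {3,4,5,6,7,8}→4
  7 left: {1,3,4,5,6,7,8}→10  {2,3,4,5,6,7,8}→5
  placing 0:b first → 15 extensions

15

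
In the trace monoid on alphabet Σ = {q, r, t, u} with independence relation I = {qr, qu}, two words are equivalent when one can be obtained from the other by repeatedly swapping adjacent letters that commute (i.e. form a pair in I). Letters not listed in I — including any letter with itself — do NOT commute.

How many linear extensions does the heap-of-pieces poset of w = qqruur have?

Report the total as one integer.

15

0(q) covers ∅
1(q) covers 0:q
2(r) covers ∅
3(u) covers 2:r
4(u) covers 3:u
5(r) covers 4:u
floor of heap: 0:q, 2:r
completions by unplaced set U, small U first (add the entries for U minus each lowest piece of U):
  |U|=1: {1}:1  {5}:1
  |U|=2: {0,1}:1  {1,5}:2  {4,5}:1
  |U|=3: {0,1,5}:3  {1,4,5}:3  {3,4,5}:1
  |U|=4: {0,1,4,5}:6  {1,3,4,5}:4  {2,3,4,5}:1
  start at 0(q): 5
  start at 2(r): 10
sum over floor = 15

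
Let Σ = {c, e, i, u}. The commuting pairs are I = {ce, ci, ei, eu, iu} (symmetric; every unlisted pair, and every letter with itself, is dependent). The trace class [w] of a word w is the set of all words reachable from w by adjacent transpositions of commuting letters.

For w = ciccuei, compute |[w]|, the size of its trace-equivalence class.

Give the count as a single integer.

105

piece 0:c — minimal
piece 1:i — minimal
piece 2:c rests on {0:c}
piece 3:c rests on {2:c}
piece 4:u rests on {3:c}
piece 5:e — minimal
piece 6:i rests on {1:i}
minimal pieces: {0:c, 1:i, 5:e}
ways to finish when only these pieces remain (= sum over removing one remaining piece with nothing left below it):
  1 left: {4}→1  {5}→1  {6}→1
  2 left: {1,6}→1  {3,4}→1  {4,5}→2  {4,6}→2  {5,6}→2
  3 left: {1,4,6}→3  {1,5,6}→3  {2,3,4}→1  {3,4,5}→3  {3,4,6}→3  {4,5,6}→6
  4 left: {0,2,3,4}→1  {1,3,4,6}→6  {1,4,5,6}→12  {2,3,4,5}→4  {2,3,4,6}→4  {3,4,5,6}→12
  5 left: {0,2,3,4,5}→5  {0,2,3,4,6}→5  {1,2,3,4,6}→10  {1,3,4,5,6}→30  {2,3,4,5,6}→20
  placing 0:c first → 60 extensions
  placing 1:i first → 30 extensions
  placing 5:e first → 15 extensions
total linear extensions = 105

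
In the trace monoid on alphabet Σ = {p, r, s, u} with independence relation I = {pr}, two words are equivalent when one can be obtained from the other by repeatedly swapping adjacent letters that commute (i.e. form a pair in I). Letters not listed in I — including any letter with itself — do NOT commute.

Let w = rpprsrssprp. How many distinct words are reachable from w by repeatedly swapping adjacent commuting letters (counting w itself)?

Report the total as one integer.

0(r) covers ∅
1(p) covers ∅
2(p) covers 1:p
3(r) covers 0:r
4(s) covers 2:p, 3:r
5(r) covers 4:s
6(s) covers 5:r
7(s) covers 6:s
8(p) covers 7:s
9(r) covers 7:s
10(p) covers 8:p
floor of heap: 0:r, 1:p
completions by unplaced set U, small U first (add the entries for U minus each lowest piece of U):
  |U|=1: {9}:1  {10}:1
  |U|=2: {8,10}:1  {9,10}:2
  |U|=3: {8,9,10}:3
  |U|=4: {7,8,9,10}:3
  |U|=5: {6,7,8,9,10}:3
  |U|=6: {5,6,7,8,9,10}:3
  |U|=7: {4,5,6,7,8,9,10}:3
  |U|=8: {2,4,5,6,7,8,9,10}:3  {3,4,5,6,7,8,9,10}:3
  |U|=9: {0,3,4,5,6,7,8,9,10}:3  {1,2,4,5,6,7,8,9,10}:3  {2,3,4,5,6,7,8,9,10}:6
  start at 0(r): 9
  start at 1(p): 9
sum over floor = 18

18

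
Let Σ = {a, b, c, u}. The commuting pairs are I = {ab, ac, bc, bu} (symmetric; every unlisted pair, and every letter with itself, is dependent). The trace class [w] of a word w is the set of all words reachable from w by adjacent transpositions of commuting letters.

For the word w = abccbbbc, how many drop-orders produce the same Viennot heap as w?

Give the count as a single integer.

280

#0=a has no predecessor
#1=b has no predecessor
#2=c has no predecessor
#3=c depends on [2:c]
#4=b depends on [1:b]
#5=b depends on [4:b]
#6=b depends on [5:b]
#7=c depends on [3:c]
sources: [0:a, 1:b, 2:c]
N(rest) = Σ N(rest − s) over sources s of rest; N(one piece) = 1:
  size 1 → [0]=1  [6]=1  [7]=1
  size 2 → [0,6]=2  [0,7]=2  [3,7]=1  [5,6]=1  [6,7]=2
  size 3 → [0,3,7]=3  [0,5,6]=3  [0,6,7]=6  [2,3,7]=1  [3,6,7]=3  [4,5,6]=1  [5,6,7]=3
  size 4 → [0,2,3,7]=4  [0,3,6,7]=12  [0,4,5,6]=4  [0,5,6,7]=12  [1,4,5,6]=1  [2,3,6,7]=4  [3,5,6,7]=6  [4,5,6,7]=4
  size 5 → [0,1,4,5,6]=5  [0,2,3,6,7]=20  [0,3,5,6,7]=30  [0,4,5,6,7]=20  [1,4,5,6,7]=5  [2,3,5,6,7]=10  [3,4,5,6,7]=10
  size 6 → [0,1,4,5,6,7]=30  [0,2,3,5,6,7]=60  [0,3,4,5,6,7]=60  [1,3,4,5,6,7]=15  [2,3,4,5,6,7]=20
  first=0(a) contributes 35
  first=1(b) contributes 140
  first=2(c) contributes 105
|[w]| = 280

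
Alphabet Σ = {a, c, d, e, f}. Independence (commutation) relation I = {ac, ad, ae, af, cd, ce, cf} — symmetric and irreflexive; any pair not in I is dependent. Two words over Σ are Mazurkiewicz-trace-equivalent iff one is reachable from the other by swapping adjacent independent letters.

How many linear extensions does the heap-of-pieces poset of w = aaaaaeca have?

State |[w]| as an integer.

#0=a has no predecessor
#1=a depends on [0:a]
#2=a depends on [1:a]
#3=a depends on [2:a]
#4=a depends on [3:a]
#5=e has no predecessor
#6=c has no predecessor
#7=a depends on [4:a]
sources: [0:a, 5:e, 6:c]
N(rest) = Σ N(rest − s) over sources s of rest; N(one piece) = 1:
  size 1 → [5]=1  [6]=1  [7]=1
  size 2 → [4,7]=1  [5,6]=2  [5,7]=2  [6,7]=2
  size 3 → [3,4,7]=1  [4,5,7]=3  [4,6,7]=3  [5,6,7]=6
  size 4 → [2,3,4,7]=1  [3,4,5,7]=4  [3,4,6,7]=4  [4,5,6,7]=12
  size 5 → [1,2,3,4,7]=1  [2,3,4,5,7]=5  [2,3,4,6,7]=5  [3,4,5,6,7]=20
  size 6 → [0,1,2,3,4,7]=1  [1,2,3,4,5,7]=6  [1,2,3,4,6,7]=6  [2,3,4,5,6,7]=30
  first=0(a) contributes 42
  first=5(e) contributes 7
  first=6(c) contributes 7
|[w]| = 56

56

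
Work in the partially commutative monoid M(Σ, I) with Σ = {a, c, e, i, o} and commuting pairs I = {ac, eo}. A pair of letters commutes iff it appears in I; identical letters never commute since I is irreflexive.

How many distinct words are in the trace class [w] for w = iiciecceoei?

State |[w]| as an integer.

3

0(i) covers ∅
1(i) covers 0:i
2(c) covers 1:i
3(i) covers 2:c
4(e) covers 3:i
5(c) covers 4:e
6(c) covers 5:c
7(e) covers 6:c
8(o) covers 6:c
9(e) covers 7:e
10(i) covers 8:o, 9:e
floor of heap: 0:i
completions by unplaced set U, small U first (add the entries for U minus each lowest piece of U):
  |U|=1: {10}:1
  |U|=2: {8,10}:1  {9,10}:1
  |U|=3: {7,9,10}:1  {8,9,10}:2
  |U|=4: {7,8,9,10}:3
  |U|=5: {6,7,8,9,10}:3
  |U|=6: {5,6,7,8,9,10}:3
  |U|=7: {4,5,6,7,8,9,10}:3
  |U|=8: {3,4,5,6,7,8,9,10}:3
  |U|=9: {2,3,4,5,6,7,8,9,10}:3
  start at 0(i): 3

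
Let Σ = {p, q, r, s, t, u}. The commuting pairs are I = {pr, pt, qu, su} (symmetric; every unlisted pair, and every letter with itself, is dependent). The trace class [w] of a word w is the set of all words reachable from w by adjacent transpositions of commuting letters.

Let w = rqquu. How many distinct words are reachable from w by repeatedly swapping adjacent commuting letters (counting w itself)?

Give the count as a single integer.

0(r) covers ∅
1(q) covers 0:r
2(q) covers 1:q
3(u) covers 0:r
4(u) covers 3:u
floor of heap: 0:r
completions by unplaced set U, small U first (add the entries for U minus each lowest piece of U):
  |U|=1: {2}:1  {4}:1
  |U|=2: {1,2}:1  {2,4}:2  {3,4}:1
  |U|=3: {1,2,4}:3  {2,3,4}:3
  start at 0(r): 6

6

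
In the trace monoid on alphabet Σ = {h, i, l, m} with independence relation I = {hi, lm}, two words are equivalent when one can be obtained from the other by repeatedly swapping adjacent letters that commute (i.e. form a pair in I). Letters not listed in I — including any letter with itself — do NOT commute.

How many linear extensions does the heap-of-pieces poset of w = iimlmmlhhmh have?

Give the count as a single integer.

10

0(i) covers ∅
1(i) covers 0:i
2(m) covers 1:i
3(l) covers 1:i
4(m) covers 2:m
5(m) covers 4:m
6(l) covers 3:l
7(h) covers 5:m, 6:l
8(h) covers 7:h
9(m) covers 8:h
10(h) covers 9:m
floor of heap: 0:i
completions by unplaced set U, small U first (add the entries for U minus each lowest piece of U):
  |U|=1: {10}:1
  |U|=2: {9,10}:1
  |U|=3: {8,9,10}:1
  |U|=4: {7,8,9,10}:1
  |U|=5: {5,7,8,9,10}:1  {6,7,8,9,10}:1
  |U|=6: {3,6,7,8,9,10}:1  {4,5,7,8,9,10}:1  {5,6,7,8,9,10}:2
  |U|=7: {2,4,5,7,8,9,10}:1  {3,5,6,7,8,9,10}:3  {4,5,6,7,8,9,10}:3
  |U|=8: {2,4,5,6,7,8,9,10}:4  {3,4,5,6,7,8,9,10}:6
  |U|=9: {2,3,4,5,6,7,8,9,10}:10
  start at 0(i): 10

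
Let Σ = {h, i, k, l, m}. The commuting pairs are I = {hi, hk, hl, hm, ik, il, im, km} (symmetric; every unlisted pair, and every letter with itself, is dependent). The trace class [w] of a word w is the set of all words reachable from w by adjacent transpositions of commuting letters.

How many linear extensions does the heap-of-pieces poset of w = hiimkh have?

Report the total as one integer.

0(h) covers ∅
1(i) covers ∅
2(i) covers 1:i
3(m) covers ∅
4(k) covers ∅
5(h) covers 0:h
floor of heap: 0:h, 1:i, 3:m, 4:k
completions by unplaced set U, small U first (add the entries for U minus each lowest piece of U):
  |U|=1: {2}:1  {3}:1  {4}:1  {5}:1
  |U|=2: {0,5}:1  {1,2}:1  {2,3}:2  {2,4}:2  {2,5}:2  {3,4}:2  {3,5}:2  {4,5}:2
  |U|=3: {0,2,5}:3  {0,3,5}:3  {0,4,5}:3  {1,2,3}:3  {1,2,4}:3  {1,2,5}:3  {2,3,4}:6  {2,3,5}:6  {2,4,5}:6  {3,4,5}:6
  |U|=4: {0,1,2,5}:6  {0,2,3,5}:12  {0,2,4,5}:12  {0,3,4,5}:12  {1,2,3,4}:12  {1,2,3,5}:12  {1,2,4,5}:12  {2,3,4,5}:24
  start at 0(h): 60
  start at 1(i): 60
  start at 3(m): 30
  start at 4(k): 30
sum over floor = 180

180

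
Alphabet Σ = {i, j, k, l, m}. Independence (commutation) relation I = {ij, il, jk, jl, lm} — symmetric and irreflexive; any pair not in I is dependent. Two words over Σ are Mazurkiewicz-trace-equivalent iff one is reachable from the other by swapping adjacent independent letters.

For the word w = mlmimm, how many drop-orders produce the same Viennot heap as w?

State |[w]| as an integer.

0(m) covers ∅
1(l) covers ∅
2(m) covers 0:m
3(i) covers 2:m
4(m) covers 3:i
5(m) covers 4:m
floor of heap: 0:m, 1:l
completions by unplaced set U, small U first (add the entries for U minus each lowest piece of U):
  |U|=1: {1}:1  {5}:1
  |U|=2: {1,5}:2  {4,5}:1
  |U|=3: {1,4,5}:3  {3,4,5}:1
  |U|=4: {1,3,4,5}:4  {2,3,4,5}:1
  start at 0(m): 5
  start at 1(l): 1
sum over floor = 6

6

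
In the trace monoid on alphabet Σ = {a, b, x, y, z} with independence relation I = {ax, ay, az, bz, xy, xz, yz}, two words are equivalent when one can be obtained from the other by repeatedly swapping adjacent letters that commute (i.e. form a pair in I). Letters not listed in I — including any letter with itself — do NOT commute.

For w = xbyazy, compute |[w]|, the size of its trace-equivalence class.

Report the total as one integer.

18

piece 0:x — minimal
piece 1:b rests on {0:x}
piece 2:y rests on {1:b}
piece 3:a rests on {1:b}
piece 4:z — minimal
piece 5:y rests on {2:y}
minimal pieces: {0:x, 4:z}
ways to finish when only these pieces remain (= sum over removing one remaining piece with nothing left below it):
  1 left: {3}→1  {4}→1  {5}→1
  2 left: {2,5}→1  {3,4}→2  {3,5}→2  {4,5}→2
  3 left: {2,3,5}→3  {2,4,5}→3  {3,4,5}→6
  4 left: {1,2,3,5}→3  {2,3,4,5}→12
  placing 0:x first → 15 extensions
  placing 4:z first → 3 extensions
total linear extensions = 18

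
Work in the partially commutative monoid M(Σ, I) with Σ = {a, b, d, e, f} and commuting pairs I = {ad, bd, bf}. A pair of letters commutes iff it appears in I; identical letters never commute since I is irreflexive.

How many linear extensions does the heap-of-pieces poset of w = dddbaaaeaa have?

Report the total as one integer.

35

drop 0:d onto floor
drop 1:d onto {0:d}
drop 2:d onto {1:d}
drop 3:b onto floor
drop 4:a onto {3:b}
drop 5:a onto {4:a}
drop 6:a onto {5:a}
drop 7:e onto {2:d, 6:a}
drop 8:a onto {7:e}
drop 9:a onto {8:a}
ground layer = {0:d, 3:b}
drop-orders for the pieces not yet dropped (sum over which currently-grounded one goes next):
  1 to go: {9} 1
  2 to go: {8,9} 1
  3 to go: {7,8,9} 1
  4 to go: {2,7,8,9} 1  {6,7,8,9} 1
  5 to go: {1,2,7,8,9} 1  {2,6,7,8,9} 2  {5,6,7,8,9} 1
  6 to go: {0,1,2,7,8,9} 1  {1,2,6,7,8,9} 3  {2,5,6,7,8,9} 3  {4,5,6,7,8,9} 1
  7 to go: {0,1,2,6,7,8,9} 4  {1,2,5,6,7,8,9} 6  {2,4,5,6,7,8,9} 4  {3,4,5,6,7,8,9} 1
  8 to go: {0,1,2,5,6,7,8,9} 10  {1,2,4,5,6,7,8,9} 10  {2,3,4,5,6,7,8,9} 5
  if 0:d drops first: 15 orders
  if 3:b drops first: 20 orders
heap linearizations: 35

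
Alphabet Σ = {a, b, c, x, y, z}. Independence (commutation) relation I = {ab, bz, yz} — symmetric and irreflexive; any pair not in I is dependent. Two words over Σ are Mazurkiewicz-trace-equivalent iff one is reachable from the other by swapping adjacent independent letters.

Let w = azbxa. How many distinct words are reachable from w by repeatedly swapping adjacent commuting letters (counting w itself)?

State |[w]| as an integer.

3

drop 0:a onto floor
drop 1:z onto {0:a}
drop 2:b onto floor
drop 3:x onto {1:z, 2:b}
drop 4:a onto {3:x}
ground layer = {0:a, 2:b}
drop-orders for the pieces not yet dropped (sum over which currently-grounded one goes next):
  1 to go: {4} 1
  2 to go: {3,4} 1
  3 to go: {1,3,4} 1  {2,3,4} 1
  if 0:a drops first: 2 orders
  if 2:b drops first: 1 orders
heap linearizations: 3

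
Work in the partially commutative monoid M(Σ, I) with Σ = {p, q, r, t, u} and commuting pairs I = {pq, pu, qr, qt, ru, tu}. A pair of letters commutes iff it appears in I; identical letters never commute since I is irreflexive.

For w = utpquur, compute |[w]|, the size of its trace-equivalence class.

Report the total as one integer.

35

0(u) covers ∅
1(t) covers ∅
2(p) covers 1:t
3(q) covers 0:u
4(u) covers 3:q
5(u) covers 4:u
6(r) covers 2:p
floor of heap: 0:u, 1:t
completions by unplaced set U, small U first (add the entries for U minus each lowest piece of U):
  |U|=1: {5}:1  {6}:1
  |U|=2: {2,6}:1  {4,5}:1  {5,6}:2
  |U|=3: {1,2,6}:1  {2,5,6}:3  {3,4,5}:1  {4,5,6}:3
  |U|=4: {0,3,4,5}:1  {1,2,5,6}:4  {2,4,5,6}:6  {3,4,5,6}:4
  |U|=5: {0,3,4,5,6}:5  {1,2,4,5,6}:10  {2,3,4,5,6}:10
  start at 0(u): 20
  start at 1(t): 15
sum over floor = 35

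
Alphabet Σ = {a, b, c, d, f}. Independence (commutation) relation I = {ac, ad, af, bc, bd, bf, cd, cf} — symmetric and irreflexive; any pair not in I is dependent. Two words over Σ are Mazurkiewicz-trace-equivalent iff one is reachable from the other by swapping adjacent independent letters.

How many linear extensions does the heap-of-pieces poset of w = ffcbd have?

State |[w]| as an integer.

20

#0=f has no predecessor
#1=f depends on [0:f]
#2=c has no predecessor
#3=b has no predecessor
#4=d depends on [1:f]
sources: [0:f, 2:c, 3:b]
N(rest) = Σ N(rest − s) over sources s of rest; N(one piece) = 1:
  size 1 → [2]=1  [3]=1  [4]=1
  size 2 → [1,4]=1  [2,3]=2  [2,4]=2  [3,4]=2
  size 3 → [0,1,4]=1  [1,2,4]=3  [1,3,4]=3  [2,3,4]=6
  first=0(f) contributes 12
  first=2(c) contributes 4
  first=3(b) contributes 4
|[w]| = 20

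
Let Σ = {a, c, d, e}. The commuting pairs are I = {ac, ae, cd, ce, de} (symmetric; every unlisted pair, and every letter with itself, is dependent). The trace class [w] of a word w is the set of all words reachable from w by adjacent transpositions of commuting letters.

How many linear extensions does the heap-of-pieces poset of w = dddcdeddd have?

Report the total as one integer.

72

piece 0:d — minimal
piece 1:d rests on {0:d}
piece 2:d rests on {1:d}
piece 3:c — minimal
piece 4:d rests on {2:d}
piece 5:e — minimal
piece 6:d rests on {4:d}
piece 7:d rests on {6:d}
piece 8:d rests on {7:d}
minimal pieces: {0:d, 3:c, 5:e}
ways to finish when only these pieces remain (= sum over removing one remaining piece with nothing left below it):
  1 left: {3}→1  {5}→1  {8}→1
  2 left: {3,5}→2  {3,8}→2  {5,8}→2  {7,8}→1
  3 left: {3,5,8}→6  {3,7,8}→3  {5,7,8}→3  {6,7,8}→1
  4 left: {3,5,7,8}→12  {3,6,7,8}→4  {4,6,7,8}→1  {5,6,7,8}→4
  5 left: {2,4,6,7,8}→1  {3,4,6,7,8}→5  {3,5,6,7,8}→20  {4,5,6,7,8}→5
  6 left: {1,2,4,6,7,8}→1  {2,3,4,6,7,8}→6  {2,4,5,6,7,8}→6  {3,4,5,6,7,8}→30
  7 left: {0,1,2,4,6,7,8}→1  {1,2,3,4,6,7,8}→7  {1,2,4,5,6,7,8}→7  {2,3,4,5,6,7,8}→42
  placing 0:d first → 56 extensions
  placing 3:c first → 8 extensions
  placing 5:e first → 8 extensions
total linear extensions = 72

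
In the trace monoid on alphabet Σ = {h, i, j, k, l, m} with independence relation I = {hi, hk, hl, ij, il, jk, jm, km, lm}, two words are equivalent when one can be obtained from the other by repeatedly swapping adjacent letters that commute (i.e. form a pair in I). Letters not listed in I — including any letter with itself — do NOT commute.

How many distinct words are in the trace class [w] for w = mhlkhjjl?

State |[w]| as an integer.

18

piece 0:m — minimal
piece 1:h rests on {0:m}
piece 2:l — minimal
piece 3:k rests on {2:l}
piece 4:h rests on {1:h}
piece 5:j rests on {2:l, 4:h}
piece 6:j rests on {5:j}
piece 7:l rests on {3:k, 6:j}
minimal pieces: {0:m, 2:l}
ways to finish when only these pieces remain (= sum over removing one remaining piece with nothing left below it):
  1 left: {7}→1
  2 left: {3,7}→1  {6,7}→1
  3 left: {3,6,7}→2  {5,6,7}→1
  4 left: {3,5,6,7}→3  {4,5,6,7}→1
  5 left: {1,4,5,6,7}→1  {2,3,5,6,7}→3  {3,4,5,6,7}→4
  6 left: {0,1,4,5,6,7}→1  {1,3,4,5,6,7}→5  {2,3,4,5,6,7}→7
  placing 0:m first → 12 extensions
  placing 2:l first → 6 extensions
total linear extensions = 18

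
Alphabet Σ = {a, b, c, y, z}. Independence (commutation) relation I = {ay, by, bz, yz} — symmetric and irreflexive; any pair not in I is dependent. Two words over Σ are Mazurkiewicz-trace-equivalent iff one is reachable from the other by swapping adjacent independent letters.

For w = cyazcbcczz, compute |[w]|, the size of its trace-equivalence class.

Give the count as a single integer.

0(c) covers ∅
1(y) covers 0:c
2(a) covers 0:c
3(z) covers 2:a
4(c) covers 1:y, 3:z
5(b) covers 4:c
6(c) covers 5:b
7(c) covers 6:c
8(z) covers 7:c
9(z) covers 8:z
floor of heap: 0:c
completions by unplaced set U, small U first (add the entries for U minus each lowest piece of U):
  |U|=1: {9}:1
  |U|=2: {8,9}:1
  |U|=3: {7,8,9}:1
  |U|=4: {6,7,8,9}:1
  |U|=5: {5,6,7,8,9}:1
  |U|=6: {4,5,6,7,8,9}:1
  |U|=7: {1,4,5,6,7,8,9}:1  {3,4,5,6,7,8,9}:1
  |U|=8: {1,3,4,5,6,7,8,9}:2  {2,3,4,5,6,7,8,9}:1
  start at 0(c): 3

3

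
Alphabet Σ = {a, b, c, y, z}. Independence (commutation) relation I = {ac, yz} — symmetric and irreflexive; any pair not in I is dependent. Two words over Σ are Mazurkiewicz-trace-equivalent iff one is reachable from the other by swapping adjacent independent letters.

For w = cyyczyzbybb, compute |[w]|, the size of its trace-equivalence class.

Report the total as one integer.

3

piece 0:c — minimal
piece 1:y rests on {0:c}
piece 2:y rests on {1:y}
piece 3:c rests on {2:y}
piece 4:z rests on {3:c}
piece 5:y rests on {3:c}
piece 6:z rests on {4:z}
piece 7:b rests on {5:y, 6:z}
piece 8:y rests on {7:b}
piece 9:b rests on {8:y}
piece 10:b rests on {9:b}
minimal pieces: {0:c}
ways to finish when only these pieces remain (= sum over removing one remaining piece with nothing left below it):
  1 left: {10}→1
  2 left: {9,10}→1
  3 left: {8,9,10}→1
  4 left: {7,8,9,10}→1
  5 left: {5,7,8,9,10}→1  {6,7,8,9,10}→1
  6 left: {4,6,7,8,9,10}→1  {5,6,7,8,9,10}→2
  7 left: {4,5,6,7,8,9,10}→3
  8 left: {3,4,5,6,7,8,9,10}→3
  9 left: {2,3,4,5,6,7,8,9,10}→3
  placing 0:c first → 3 extensions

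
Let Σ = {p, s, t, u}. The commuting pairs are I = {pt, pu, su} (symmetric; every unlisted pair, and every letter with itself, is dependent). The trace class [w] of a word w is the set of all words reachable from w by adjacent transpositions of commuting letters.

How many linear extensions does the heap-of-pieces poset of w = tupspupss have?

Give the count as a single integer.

49

drop 0:t onto floor
drop 1:u onto {0:t}
drop 2:p onto floor
drop 3:s onto {0:t, 2:p}
drop 4:p onto {3:s}
drop 5:u onto {1:u}
drop 6:p onto {4:p}
drop 7:s onto {6:p}
drop 8:s onto {7:s}
ground layer = {0:t, 2:p}
drop-orders for the pieces not yet dropped (sum over which currently-grounded one goes next):
  1 to go: {5} 1  {8} 1
  2 to go: {1,5} 1  {5,8} 2  {7,8} 1
  3 to go: {1,5,8} 3  {5,7,8} 3  {6,7,8} 1
  4 to go: {1,5,7,8} 6  {4,6,7,8} 1  {5,6,7,8} 4
  5 to go: {1,5,6,7,8} 10  {3,4,6,7,8} 1  {4,5,6,7,8} 5
  6 to go: {1,4,5,6,7,8} 15  {2,3,4,6,7,8} 1  {3,4,5,6,7,8} 6
  7 to go: {1,3,4,5,6,7,8} 21  {2,3,4,5,6,7,8} 7
  if 0:t drops first: 28 orders
  if 2:p drops first: 21 orders
heap linearizations: 49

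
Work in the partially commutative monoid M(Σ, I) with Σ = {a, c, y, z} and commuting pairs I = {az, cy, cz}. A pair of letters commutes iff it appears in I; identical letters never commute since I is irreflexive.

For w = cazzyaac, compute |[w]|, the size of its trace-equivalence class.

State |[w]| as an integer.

6

0(c) covers ∅
1(a) covers 0:c
2(z) covers ∅
3(z) covers 2:z
4(y) covers 1:a, 3:z
5(a) covers 4:y
6(a) covers 5:a
7(c) covers 6:a
floor of heap: 0:c, 2:z
completions by unplaced set U, small U first (add the entries for U minus each lowest piece of U):
  |U|=1: {7}:1
  |U|=2: {6,7}:1
  |U|=3: {5,6,7}:1
  |U|=4: {4,5,6,7}:1
  |U|=5: {1,4,5,6,7}:1  {3,4,5,6,7}:1
  |U|=6: {0,1,4,5,6,7}:1  {1,3,4,5,6,7}:2  {2,3,4,5,6,7}:1
  start at 0(c): 3
  start at 2(z): 3
sum over floor = 6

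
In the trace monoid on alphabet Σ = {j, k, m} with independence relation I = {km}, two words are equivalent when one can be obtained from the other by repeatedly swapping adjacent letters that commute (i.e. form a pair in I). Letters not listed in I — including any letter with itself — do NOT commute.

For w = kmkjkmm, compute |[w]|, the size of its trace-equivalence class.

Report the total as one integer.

drop 0:k onto floor
drop 1:m onto floor
drop 2:k onto {0:k}
drop 3:j onto {1:m, 2:k}
drop 4:k onto {3:j}
drop 5:m onto {3:j}
drop 6:m onto {5:m}
ground layer = {0:k, 1:m}
drop-orders for the pieces not yet dropped (sum over which currently-grounded one goes next):
  1 to go: {4} 1  {6} 1
  2 to go: {4,6} 2  {5,6} 1
  3 to go: {4,5,6} 3
  4 to go: {3,4,5,6} 3
  5 to go: {1,3,4,5,6} 3  {2,3,4,5,6} 3
  if 0:k drops first: 6 orders
  if 1:m drops first: 3 orders
heap linearizations: 9

9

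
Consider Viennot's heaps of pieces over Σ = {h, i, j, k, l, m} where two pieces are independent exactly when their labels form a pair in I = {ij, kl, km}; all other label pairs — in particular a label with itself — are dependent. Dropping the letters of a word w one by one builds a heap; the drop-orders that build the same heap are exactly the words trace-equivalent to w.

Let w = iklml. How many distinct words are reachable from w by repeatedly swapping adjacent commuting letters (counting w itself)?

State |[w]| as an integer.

4

piece 0:i — minimal
piece 1:k rests on {0:i}
piece 2:l rests on {0:i}
piece 3:m rests on {2:l}
piece 4:l rests on {3:m}
minimal pieces: {0:i}
ways to finish when only these pieces remain (= sum over removing one remaining piece with nothing left below it):
  1 left: {1}→1  {4}→1
  2 left: {1,4}→2  {3,4}→1
  3 left: {1,3,4}→3  {2,3,4}→1
  placing 0:i first → 4 extensions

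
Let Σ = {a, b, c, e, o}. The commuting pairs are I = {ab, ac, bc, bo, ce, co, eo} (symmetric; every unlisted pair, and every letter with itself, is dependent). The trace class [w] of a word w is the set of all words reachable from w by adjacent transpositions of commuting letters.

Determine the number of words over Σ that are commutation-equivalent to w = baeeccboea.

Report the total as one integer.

495

piece 0:b — minimal
piece 1:a — minimal
piece 2:e rests on {0:b, 1:a}
piece 3:e rests on {2:e}
piece 4:c — minimal
piece 5:c rests on {4:c}
piece 6:b rests on {3:e}
piece 7:o rests on {1:a}
piece 8:e rests on {6:b}
piece 9:a rests on {7:o, 8:e}
minimal pieces: {0:b, 1:a, 4:c}
ways to finish when only these pieces remain (= sum over removing one remaining piece with nothing left below it):
  1 left: {5}→1  {9}→1
  2 left: {4,5}→1  {5,9}→2  {7,9}→1  {8,9}→1
  3 left: {4,5,9}→3  {5,7,9}→3  {5,8,9}→3  {6,8,9}→1  {7,8,9}→2
  4 left: {3,6,8,9}→1  {4,5,7,9}→6  {4,5,8,9}→6  {5,6,8,9}→4  {5,7,8,9}→8  {6,7,8,9}→3
  5 left: {2,3,6,8,9}→1  {3,5,6,8,9}→5  {3,6,7,8,9}→4  {4,5,6,8,9}→10  {4,5,7,8,9}→20  {5,6,7,8,9}→15
  6 left: {0,2,3,6,8,9}→1  {2,3,5,6,8,9}→6  {2,3,6,7,8,9}→5  {3,4,5,6,8,9}→15  {3,5,6,7,8,9}→24  {4,5,6,7,8,9}→45
  7 left: {0,2,3,5,6,8,9}→7  {0,2,3,6,7,8,9}→6  {1,2,3,6,7,8,9}→5  {2,3,4,5,6,8,9}→21  {2,3,5,6,7,8,9}→35  {3,4,5,6,7,8,9}→84
  8 left: {0,1,2,3,6,7,8,9}→11  {0,2,3,4,5,6,8,9}→28  {0,2,3,5,6,7,8,9}→48  {1,2,3,5,6,7,8,9}→40  {2,3,4,5,6,7,8,9}→140
  placing 0:b first → 180 extensions
  placing 1:a first → 216 extensions
  placing 4:c first → 99 extensions
total linear extensions = 495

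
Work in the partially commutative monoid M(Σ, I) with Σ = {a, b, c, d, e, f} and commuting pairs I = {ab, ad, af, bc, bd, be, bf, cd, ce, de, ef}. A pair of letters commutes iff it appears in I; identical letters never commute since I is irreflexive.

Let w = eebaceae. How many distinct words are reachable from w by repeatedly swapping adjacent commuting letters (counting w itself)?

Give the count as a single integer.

16

0(e) covers ∅
1(e) covers 0:e
2(b) covers ∅
3(a) covers 1:e
4(c) covers 3:a
5(e) covers 3:a
6(a) covers 4:c, 5:e
7(e) covers 6:a
floor of heap: 0:e, 2:b
completions by unplaced set U, small U first (add the entries for U minus each lowest piece of U):
  |U|=1: {2}:1  {7}:1
  |U|=2: {2,7}:2  {6,7}:1
  |U|=3: {2,6,7}:3  {4,6,7}:1  {5,6,7}:1
  |U|=4: {2,4,6,7}:4  {2,5,6,7}:4  {4,5,6,7}:2
  |U|=5: {2,4,5,6,7}:10  {3,4,5,6,7}:2
  |U|=6: {1,3,4,5,6,7}:2  {2,3,4,5,6,7}:12
  start at 0(e): 14
  start at 2(b): 2
sum over floor = 16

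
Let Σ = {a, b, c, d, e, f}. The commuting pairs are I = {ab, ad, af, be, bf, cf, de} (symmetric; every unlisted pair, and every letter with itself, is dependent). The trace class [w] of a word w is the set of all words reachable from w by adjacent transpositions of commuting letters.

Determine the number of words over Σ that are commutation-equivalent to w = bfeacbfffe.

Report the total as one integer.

0(b) covers ∅
1(f) covers ∅
2(e) covers 1:f
3(a) covers 2:e
4(c) covers 0:b, 3:a
5(b) covers 4:c
6(f) covers 2:e
7(f) covers 6:f
8(f) covers 7:f
9(e) covers 4:c, 8:f
floor of heap: 0:b, 1:f
completions by unplaced set U, small U first (add the entries for U minus each lowest piece of U):
  |U|=1: {5}:1  {9}:1
  |U|=2: {5,9}:2  {8,9}:1
  |U|=3: {4,5,9}:2  {5,8,9}:3  {7,8,9}:1
  |U|=4: {0,4,5,9}:2  {3,4,5,9}:2  {4,5,8,9}:5  {5,7,8,9}:4  {6,7,8,9}:1
  |U|=5: {0,3,4,5,9}:4  {0,4,5,8,9}:7  {3,4,5,8,9}:7  {4,5,7,8,9}:9  {5,6,7,8,9}:5
  |U|=6: {0,3,4,5,8,9}:18  {0,4,5,7,8,9}:16  {3,4,5,7,8,9}:16  {4,5,6,7,8,9}:14
  |U|=7: {0,3,4,5,7,8,9}:50  {0,4,5,6,7,8,9}:30  {3,4,5,6,7,8,9}:30
  |U|=8: {0,3,4,5,6,7,8,9}:110  {2,3,4,5,6,7,8,9}:30
  start at 0(b): 30
  start at 1(f): 140
sum over floor = 170

170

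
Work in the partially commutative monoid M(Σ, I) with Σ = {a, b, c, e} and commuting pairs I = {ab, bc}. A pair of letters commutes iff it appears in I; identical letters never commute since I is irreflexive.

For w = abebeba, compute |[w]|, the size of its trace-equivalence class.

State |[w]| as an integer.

piece 0:a — minimal
piece 1:b — minimal
piece 2:e rests on {0:a, 1:b}
piece 3:b rests on {2:e}
piece 4:e rests on {3:b}
piece 5:b rests on {4:e}
piece 6:a rests on {4:e}
minimal pieces: {0:a, 1:b}
ways to finish when only these pieces remain (= sum over removing one remaining piece with nothing left below it):
  1 left: {5}→1  {6}→1
  2 left: {5,6}→2
  3 left: {4,5,6}→2
  4 left: {3,4,5,6}→2
  5 left: {2,3,4,5,6}→2
  placing 0:a first → 2 extensions
  placing 1:b first → 2 extensions
total linear extensions = 4

4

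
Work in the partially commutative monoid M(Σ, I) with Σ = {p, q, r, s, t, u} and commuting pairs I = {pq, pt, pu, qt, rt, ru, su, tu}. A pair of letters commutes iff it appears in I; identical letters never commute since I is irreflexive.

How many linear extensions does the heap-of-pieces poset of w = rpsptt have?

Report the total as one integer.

3

drop 0:r onto floor
drop 1:p onto {0:r}
drop 2:s onto {1:p}
drop 3:p onto {2:s}
drop 4:t onto {2:s}
drop 5:t onto {4:t}
ground layer = {0:r}
drop-orders for the pieces not yet dropped (sum over which currently-grounded one goes next):
  1 to go: {3} 1  {5} 1
  2 to go: {3,5} 2  {4,5} 1
  3 to go: {3,4,5} 3
  4 to go: {2,3,4,5} 3
  if 0:r drops first: 3 orders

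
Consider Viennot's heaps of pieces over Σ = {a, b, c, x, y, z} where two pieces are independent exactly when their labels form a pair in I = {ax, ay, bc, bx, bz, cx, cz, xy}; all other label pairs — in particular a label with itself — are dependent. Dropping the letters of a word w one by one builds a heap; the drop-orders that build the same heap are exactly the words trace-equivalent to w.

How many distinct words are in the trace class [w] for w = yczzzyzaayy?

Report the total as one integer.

24

#0=y has no predecessor
#1=c depends on [0:y]
#2=z depends on [0:y]
#3=z depends on [2:z]
#4=z depends on [3:z]
#5=y depends on [1:c, 4:z]
#6=z depends on [5:y]
#7=a depends on [6:z]
#8=a depends on [7:a]
#9=y depends on [6:z]
#10=y depends on [9:y]
sources: [0:y]
N(rest) = Σ N(rest − s) over sources s of rest; N(one piece) = 1:
  size 1 → [8]=1  [10]=1
  size 2 → [7,8]=1  [8,10]=2  [9,10]=1
  size 3 → [7,8,10]=3  [8,9,10]=3
  size 4 → [7,8,9,10]=6
  size 5 → [6,7,8,9,10]=6
  size 6 → [5,6,7,8,9,10]=6
  size 7 → [1,5,6,7,8,9,10]=6  [4,5,6,7,8,9,10]=6
  size 8 → [1,4,5,6,7,8,9,10]=12  [3,4,5,6,7,8,9,10]=6
  size 9 → [1,3,4,5,6,7,8,9,10]=18  [2,3,4,5,6,7,8,9,10]=6
  first=0(y) contributes 24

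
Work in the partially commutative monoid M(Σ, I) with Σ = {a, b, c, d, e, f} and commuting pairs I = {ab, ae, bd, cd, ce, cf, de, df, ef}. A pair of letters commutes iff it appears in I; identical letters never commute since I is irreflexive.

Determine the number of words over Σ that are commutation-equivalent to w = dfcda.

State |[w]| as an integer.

12

drop 0:d onto floor
drop 1:f onto floor
drop 2:c onto floor
drop 3:d onto {0:d}
drop 4:a onto {1:f, 2:c, 3:d}
ground layer = {0:d, 1:f, 2:c}
drop-orders for the pieces not yet dropped (sum over which currently-grounded one goes next):
  1 to go: {4} 1
  2 to go: {1,4} 1  {2,4} 1  {3,4} 1
  3 to go: {0,3,4} 1  {1,2,4} 2  {1,3,4} 2  {2,3,4} 2
  if 0:d drops first: 6 orders
  if 1:f drops first: 3 orders
  if 2:c drops first: 3 orders
heap linearizations: 12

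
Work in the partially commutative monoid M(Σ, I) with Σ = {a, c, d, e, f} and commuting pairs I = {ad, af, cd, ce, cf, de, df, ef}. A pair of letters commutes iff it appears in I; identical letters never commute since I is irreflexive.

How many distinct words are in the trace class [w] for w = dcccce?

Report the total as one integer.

piece 0:d — minimal
piece 1:c — minimal
piece 2:c rests on {1:c}
piece 3:c rests on {2:c}
piece 4:c rests on {3:c}
piece 5:e — minimal
minimal pieces: {0:d, 1:c, 5:e}
ways to finish when only these pieces remain (= sum over removing one remaining piece with nothing left below it):
  1 left: {0}→1  {4}→1  {5}→1
  2 left: {0,4}→2  {0,5}→2  {3,4}→1  {4,5}→2
  3 left: {0,3,4}→3  {0,4,5}→6  {2,3,4}→1  {3,4,5}→3
  4 left: {0,2,3,4}→4  {0,3,4,5}→12  {1,2,3,4}→1  {2,3,4,5}→4
  placing 0:d first → 5 extensions
  placing 1:c first → 20 extensions
  placing 5:e first → 5 extensions
total linear extensions = 30

30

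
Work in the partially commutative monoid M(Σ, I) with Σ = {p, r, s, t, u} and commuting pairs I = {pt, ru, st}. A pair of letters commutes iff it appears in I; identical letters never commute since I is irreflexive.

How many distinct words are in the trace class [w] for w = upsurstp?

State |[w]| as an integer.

#0=u has no predecessor
#1=p depends on [0:u]
#2=s depends on [1:p]
#3=u depends on [2:s]
#4=r depends on [2:s]
#5=s depends on [3:u, 4:r]
#6=t depends on [3:u, 4:r]
#7=p depends on [5:s]
sources: [0:u]
N(rest) = Σ N(rest − s) over sources s of rest; N(one piece) = 1:
  size 1 → [6]=1  [7]=1
  size 2 → [5,7]=1  [6,7]=2
  size 3 → [5,6,7]=3
  size 4 → [3,5,6,7]=3  [4,5,6,7]=3
  size 5 → [3,4,5,6,7]=6
  size 6 → [2,3,4,5,6,7]=6
  first=0(u) contributes 6

6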